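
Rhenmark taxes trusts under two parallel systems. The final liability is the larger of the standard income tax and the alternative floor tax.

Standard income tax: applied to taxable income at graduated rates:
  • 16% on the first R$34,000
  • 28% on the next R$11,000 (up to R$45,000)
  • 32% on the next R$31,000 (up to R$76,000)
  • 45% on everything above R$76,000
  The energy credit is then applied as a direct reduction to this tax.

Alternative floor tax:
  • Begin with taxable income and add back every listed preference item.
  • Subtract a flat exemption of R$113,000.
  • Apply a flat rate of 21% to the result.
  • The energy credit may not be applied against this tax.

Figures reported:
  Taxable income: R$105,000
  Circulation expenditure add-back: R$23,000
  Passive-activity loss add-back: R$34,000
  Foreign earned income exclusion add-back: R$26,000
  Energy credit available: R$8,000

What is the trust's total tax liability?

R$23,490

Standard income tax:
  R$34,000 × 16% = R$5,440
  R$11,000 × 28% = R$3,080
  R$31,000 × 32% = R$9,920
  R$29,000 × 45% = R$13,050
  → R$31,490
  Less energy credit R$8,000 → R$23,490

Alternative floor tax:
  Adjusted income: R$105,000 + R$23,000 + R$34,000 + R$26,000 = R$188,000
  Less exemption R$113,000 → base R$75,000
  R$75,000 × 21% = R$15,750

R$23,490 > R$15,750, so the standard income tax governs.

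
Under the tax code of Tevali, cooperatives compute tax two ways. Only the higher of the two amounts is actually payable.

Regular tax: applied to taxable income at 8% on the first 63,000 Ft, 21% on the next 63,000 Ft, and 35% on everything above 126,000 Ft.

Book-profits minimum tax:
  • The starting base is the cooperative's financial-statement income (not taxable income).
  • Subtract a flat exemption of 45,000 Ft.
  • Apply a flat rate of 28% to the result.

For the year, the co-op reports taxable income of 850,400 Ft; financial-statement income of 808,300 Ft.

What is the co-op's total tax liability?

Regular tax:
  63,000 Ft × 8% = 5,040 Ft
  63,000 Ft × 21% = 13,230 Ft
  724,400 Ft × 35% = 253,540 Ft
  → 271,810 Ft

Book-profits minimum tax:
  Base (financial-statement income): 808,300 Ft
  Less exemption 45,000 Ft → base 763,300 Ft
  763,300 Ft × 28% = 213,724 Ft

271,810 Ft > 213,724 Ft, so the regular tax governs.

271,810 Ft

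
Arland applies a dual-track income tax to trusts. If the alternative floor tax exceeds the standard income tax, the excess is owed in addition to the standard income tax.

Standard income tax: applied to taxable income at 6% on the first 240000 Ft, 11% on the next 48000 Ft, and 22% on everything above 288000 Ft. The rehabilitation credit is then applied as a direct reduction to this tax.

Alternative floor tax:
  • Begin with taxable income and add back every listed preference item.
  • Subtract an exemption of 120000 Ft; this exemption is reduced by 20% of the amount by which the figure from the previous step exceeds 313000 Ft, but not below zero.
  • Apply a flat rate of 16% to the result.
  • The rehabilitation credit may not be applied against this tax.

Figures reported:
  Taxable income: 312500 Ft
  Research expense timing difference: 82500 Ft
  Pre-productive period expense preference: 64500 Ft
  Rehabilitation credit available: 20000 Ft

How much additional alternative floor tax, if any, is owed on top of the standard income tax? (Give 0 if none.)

Standard income tax:
  240000 Ft × 6% = 14400 Ft
  48000 Ft × 11% = 5280 Ft
  24500 Ft × 22% = 5390 Ft
  → 25070 Ft
  Less rehabilitation credit 20000 Ft → 5070 Ft

Alternative floor tax:
  Adjusted income: 312500 Ft + 82500 Ft + 64500 Ft = 459500 Ft
  Exemption: 120000 Ft − 20% × (459500 Ft − 313000 Ft) = 120000 Ft − 29300 Ft = 90700 Ft
  Base: 459500 Ft − 90700 Ft = 368800 Ft
  368800 Ft × 16% = 59008 Ft

Excess of alternative floor tax over standard income tax: 59008 Ft − 5070 Ft = 53938 Ft.

53938 Ft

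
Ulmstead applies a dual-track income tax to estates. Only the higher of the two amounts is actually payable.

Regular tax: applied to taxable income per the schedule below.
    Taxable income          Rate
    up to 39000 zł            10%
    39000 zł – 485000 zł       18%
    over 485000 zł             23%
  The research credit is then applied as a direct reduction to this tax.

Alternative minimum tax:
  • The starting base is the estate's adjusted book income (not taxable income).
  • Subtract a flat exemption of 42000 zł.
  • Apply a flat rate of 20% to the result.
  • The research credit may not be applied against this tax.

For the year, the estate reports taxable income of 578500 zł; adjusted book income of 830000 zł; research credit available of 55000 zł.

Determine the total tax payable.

Alternative minimum tax:
  Base (adjusted book income): 830000 zł
  Less exemption 42000 zł → base 788000 zł
  788000 zł × 20% = 157600 zł

Regular tax:
  39000 zł × 10% = 3900 zł
  446000 zł × 18% = 80280 zł
  93500 zł × 23% = 21505 zł
  → 105685 zł
  Less research credit 55000 zł → 50685 zł

157600 zł > 50685 zł, so the alternative minimum tax is the binding amount.

157600 zł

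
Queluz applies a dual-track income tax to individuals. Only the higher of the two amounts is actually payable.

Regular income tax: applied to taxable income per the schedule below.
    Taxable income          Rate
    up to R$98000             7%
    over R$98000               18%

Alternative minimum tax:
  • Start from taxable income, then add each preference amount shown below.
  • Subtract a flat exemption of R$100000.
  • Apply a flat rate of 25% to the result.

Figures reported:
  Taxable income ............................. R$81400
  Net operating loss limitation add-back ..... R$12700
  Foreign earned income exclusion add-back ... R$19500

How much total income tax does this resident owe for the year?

R$5698

Regular income tax:
  R$81400 × 7% = R$5698

Alternative minimum tax:
  Adjusted income: R$81400 + R$12700 + R$19500 = R$113600
  Less exemption R$100000 → base R$13600
  R$13600 × 25% = R$3400

R$5698 > R$3400, so the regular income tax governs.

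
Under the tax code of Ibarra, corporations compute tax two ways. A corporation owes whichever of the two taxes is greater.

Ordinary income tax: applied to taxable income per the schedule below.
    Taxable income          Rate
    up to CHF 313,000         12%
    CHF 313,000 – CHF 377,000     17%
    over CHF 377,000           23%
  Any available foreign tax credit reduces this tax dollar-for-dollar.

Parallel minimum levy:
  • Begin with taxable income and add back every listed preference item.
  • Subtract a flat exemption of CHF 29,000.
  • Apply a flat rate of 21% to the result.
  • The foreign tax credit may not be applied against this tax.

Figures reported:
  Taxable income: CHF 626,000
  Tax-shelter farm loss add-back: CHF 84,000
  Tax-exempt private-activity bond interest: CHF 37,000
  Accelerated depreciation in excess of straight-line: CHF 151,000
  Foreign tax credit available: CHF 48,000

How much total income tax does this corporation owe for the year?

Parallel minimum levy:
  Adjusted income: CHF 626,000 + CHF 84,000 + CHF 37,000 + CHF 151,000 = CHF 898,000
  Less exemption CHF 29,000 → base CHF 869,000
  CHF 869,000 × 21% = CHF 182,490

Ordinary income tax:
  CHF 313,000 × 12% = CHF 37,560
  CHF 64,000 × 17% = CHF 10,880
  CHF 249,000 × 23% = CHF 57,270
  → CHF 105,710
  Less foreign tax credit CHF 48,000 → CHF 57,710

CHF 182,490 > CHF 57,710, so the parallel minimum levy is the binding amount.

CHF 182,490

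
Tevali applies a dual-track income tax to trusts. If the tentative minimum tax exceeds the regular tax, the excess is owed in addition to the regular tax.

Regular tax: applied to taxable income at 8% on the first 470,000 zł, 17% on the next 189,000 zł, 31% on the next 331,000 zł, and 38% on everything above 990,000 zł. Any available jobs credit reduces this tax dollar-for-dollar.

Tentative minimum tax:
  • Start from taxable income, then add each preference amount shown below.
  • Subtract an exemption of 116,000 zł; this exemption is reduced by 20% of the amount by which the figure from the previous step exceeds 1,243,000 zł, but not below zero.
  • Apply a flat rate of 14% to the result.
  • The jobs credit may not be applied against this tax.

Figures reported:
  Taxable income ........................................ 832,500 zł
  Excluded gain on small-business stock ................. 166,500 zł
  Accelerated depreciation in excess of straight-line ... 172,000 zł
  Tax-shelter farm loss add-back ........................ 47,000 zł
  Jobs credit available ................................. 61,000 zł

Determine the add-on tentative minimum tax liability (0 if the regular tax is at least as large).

Tentative minimum tax:
  Adjusted income: 832,500 zł + 166,500 zł + 172,000 zł + 47,000 zł = 1,218,000 zł
  Exemption: 1,218,000 zł ≤ 1,243,000 zł, so full 116,000 zł applies
  Base: 1,218,000 zł − 116,000 zł = 1,102,000 zł
  1,102,000 zł × 14% = 154,280 zł

Regular tax:
  470,000 zł × 8% = 37,600 zł
  189,000 zł × 17% = 32,130 zł
  173,500 zł × 31% = 53,785 zł
  → 123,515 zł
  Less jobs credit 61,000 zł → 62,515 zł

Excess of tentative minimum tax over regular tax: 154,280 zł − 62,515 zł = 91,765 zł.

91,765 zł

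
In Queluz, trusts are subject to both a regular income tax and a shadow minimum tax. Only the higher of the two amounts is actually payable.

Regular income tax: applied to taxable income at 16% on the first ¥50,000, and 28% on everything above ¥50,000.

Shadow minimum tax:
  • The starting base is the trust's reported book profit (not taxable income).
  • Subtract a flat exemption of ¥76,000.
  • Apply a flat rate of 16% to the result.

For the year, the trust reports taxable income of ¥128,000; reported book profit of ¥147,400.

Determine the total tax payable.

Regular income tax:
  ¥50,000 × 16% = ¥8,000
  ¥78,000 × 28% = ¥21,840
  → ¥29,840

Shadow minimum tax:
  Base (reported book profit): ¥147,400
  Less exemption ¥76,000 → base ¥71,400
  ¥71,400 × 16% = ¥11,424

¥29,840 > ¥11,424, so the regular income tax governs.

¥29,840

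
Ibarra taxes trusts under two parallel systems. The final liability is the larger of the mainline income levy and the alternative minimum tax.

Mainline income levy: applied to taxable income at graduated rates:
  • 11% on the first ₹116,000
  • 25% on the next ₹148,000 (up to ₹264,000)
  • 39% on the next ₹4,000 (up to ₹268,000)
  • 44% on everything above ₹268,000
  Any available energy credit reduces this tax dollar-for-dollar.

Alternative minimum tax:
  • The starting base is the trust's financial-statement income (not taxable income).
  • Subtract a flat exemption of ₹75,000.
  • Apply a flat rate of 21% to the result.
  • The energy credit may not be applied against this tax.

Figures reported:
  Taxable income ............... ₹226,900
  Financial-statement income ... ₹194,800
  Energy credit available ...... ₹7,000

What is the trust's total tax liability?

₹33,485

Mainline income levy:
  ₹116,000 × 11% = ₹12,760
  ₹110,900 × 25% = ₹27,725
  → ₹40,485
  Less energy credit ₹7,000 → ₹33,485

Alternative minimum tax:
  Base (financial-statement income): ₹194,800
  Less exemption ₹75,000 → base ₹119,800
  ₹119,800 × 21% = ₹25,158

₹33,485 > ₹25,158, so the mainline income levy governs.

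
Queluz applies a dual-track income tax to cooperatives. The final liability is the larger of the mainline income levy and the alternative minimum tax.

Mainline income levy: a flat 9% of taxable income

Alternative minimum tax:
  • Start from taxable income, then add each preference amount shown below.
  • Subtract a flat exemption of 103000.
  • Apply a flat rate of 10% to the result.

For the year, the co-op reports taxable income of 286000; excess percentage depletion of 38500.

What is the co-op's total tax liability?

Alternative minimum tax:
  Adjusted income: 286000 + 38500 = 324500
  Less exemption 103000 → base 221500
  221500 × 10% = 22150

Mainline income levy:
  286000 × 9% = 25740

25740 > 22150, so the mainline income levy governs.

25740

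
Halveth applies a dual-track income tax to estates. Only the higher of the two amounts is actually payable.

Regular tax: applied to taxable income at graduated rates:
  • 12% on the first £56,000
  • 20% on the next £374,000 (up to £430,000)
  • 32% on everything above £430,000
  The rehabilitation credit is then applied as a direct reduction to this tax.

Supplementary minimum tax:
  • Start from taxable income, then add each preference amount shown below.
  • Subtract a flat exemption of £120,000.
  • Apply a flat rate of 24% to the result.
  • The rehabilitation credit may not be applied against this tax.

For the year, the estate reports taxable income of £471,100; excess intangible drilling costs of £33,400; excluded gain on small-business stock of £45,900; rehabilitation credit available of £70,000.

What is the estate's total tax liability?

Supplementary minimum tax:
  Adjusted income: £471,100 + £33,400 + £45,900 = £550,400
  Less exemption £120,000 → base £430,400
  £430,400 × 24% = £103,296

Regular tax:
  £56,000 × 12% = £6,720
  £374,000 × 20% = £74,800
  £41,100 × 32% = £13,152
  → £94,672
  Less rehabilitation credit £70,000 → £24,672

£103,296 > £24,672, so the supplementary minimum tax is the binding amount.

£103,296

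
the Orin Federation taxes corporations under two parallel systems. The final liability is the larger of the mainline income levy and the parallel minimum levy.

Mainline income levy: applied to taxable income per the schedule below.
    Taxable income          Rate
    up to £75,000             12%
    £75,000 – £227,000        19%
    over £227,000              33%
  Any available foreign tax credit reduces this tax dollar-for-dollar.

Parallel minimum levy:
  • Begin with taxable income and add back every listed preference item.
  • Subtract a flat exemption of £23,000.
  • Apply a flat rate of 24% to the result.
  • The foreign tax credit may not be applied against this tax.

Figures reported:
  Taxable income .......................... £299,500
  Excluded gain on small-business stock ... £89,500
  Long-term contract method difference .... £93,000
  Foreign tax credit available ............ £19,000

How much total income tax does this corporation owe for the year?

£110,160

Parallel minimum levy:
  Adjusted income: £299,500 + £89,500 + £93,000 = £482,000
  Less exemption £23,000 → base £459,000
  £459,000 × 24% = £110,160

Mainline income levy:
  £75,000 × 12% = £9,000
  £152,000 × 19% = £28,880
  £72,500 × 33% = £23,925
  → £61,805
  Less foreign tax credit £19,000 → £42,805

£110,160 > £42,805, so the parallel minimum levy is the binding amount.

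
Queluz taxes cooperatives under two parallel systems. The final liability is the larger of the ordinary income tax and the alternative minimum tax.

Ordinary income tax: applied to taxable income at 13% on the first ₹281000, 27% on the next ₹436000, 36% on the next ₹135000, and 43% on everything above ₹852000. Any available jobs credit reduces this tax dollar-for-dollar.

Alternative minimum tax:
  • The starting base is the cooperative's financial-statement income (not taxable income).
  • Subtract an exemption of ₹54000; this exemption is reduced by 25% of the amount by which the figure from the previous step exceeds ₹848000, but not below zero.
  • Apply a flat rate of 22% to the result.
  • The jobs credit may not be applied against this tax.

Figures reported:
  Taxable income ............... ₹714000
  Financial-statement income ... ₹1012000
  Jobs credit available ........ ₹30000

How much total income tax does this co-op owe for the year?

₹219780

Alternative minimum tax:
  Base (financial-statement income): ₹1012000
  Exemption: ₹54000 − 25% × (₹1012000 − ₹848000) = ₹54000 − ₹41000 = ₹13000
  Base: ₹1012000 − ₹13000 = ₹999000
  ₹999000 × 22% = ₹219780

Ordinary income tax:
  ₹281000 × 13% = ₹36530
  ₹433000 × 27% = ₹116910
  → ₹153440
  Less jobs credit ₹30000 → ₹123440

₹219780 > ₹123440, so the alternative minimum tax is the binding amount.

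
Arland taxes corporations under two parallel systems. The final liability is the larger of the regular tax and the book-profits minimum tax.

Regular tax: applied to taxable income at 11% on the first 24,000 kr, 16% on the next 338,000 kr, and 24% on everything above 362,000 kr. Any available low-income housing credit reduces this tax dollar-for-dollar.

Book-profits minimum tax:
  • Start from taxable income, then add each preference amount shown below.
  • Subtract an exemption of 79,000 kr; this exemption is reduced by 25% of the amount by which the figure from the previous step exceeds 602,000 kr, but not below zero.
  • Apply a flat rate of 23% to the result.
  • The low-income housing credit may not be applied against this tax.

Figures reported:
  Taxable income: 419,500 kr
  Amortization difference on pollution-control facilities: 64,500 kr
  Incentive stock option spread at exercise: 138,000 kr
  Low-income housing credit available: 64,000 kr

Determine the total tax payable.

Book-profits minimum tax:
  Adjusted income: 419,500 kr + 64,500 kr + 138,000 kr = 622,000 kr
  Exemption: 79,000 kr − 25% × (622,000 kr − 602,000 kr) = 79,000 kr − 5,000 kr = 74,000 kr
  Base: 622,000 kr − 74,000 kr = 548,000 kr
  548,000 kr × 23% = 126,040 kr

Regular tax:
  24,000 kr × 11% = 2,640 kr
  338,000 kr × 16% = 54,080 kr
  57,500 kr × 24% = 13,800 kr
  → 70,520 kr
  Less low-income housing credit 64,000 kr → 6,520 kr

126,040 kr > 6,520 kr, so the book-profits minimum tax is the binding amount.

126,040 kr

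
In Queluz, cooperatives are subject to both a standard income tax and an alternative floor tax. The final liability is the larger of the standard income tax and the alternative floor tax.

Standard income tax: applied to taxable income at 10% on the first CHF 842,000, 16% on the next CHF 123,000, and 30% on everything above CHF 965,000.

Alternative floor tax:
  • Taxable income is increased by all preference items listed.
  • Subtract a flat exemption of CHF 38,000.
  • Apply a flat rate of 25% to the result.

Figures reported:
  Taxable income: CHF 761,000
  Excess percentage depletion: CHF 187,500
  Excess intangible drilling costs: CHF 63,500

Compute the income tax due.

CHF 243,500

Standard income tax:
  CHF 761,000 × 10% = CHF 76,100

Alternative floor tax:
  Adjusted income: CHF 761,000 + CHF 187,500 + CHF 63,500 = CHF 1,012,000
  Less exemption CHF 38,000 → base CHF 974,000
  CHF 974,000 × 25% = CHF 243,500

CHF 243,500 > CHF 76,100, so the alternative floor tax is the binding amount.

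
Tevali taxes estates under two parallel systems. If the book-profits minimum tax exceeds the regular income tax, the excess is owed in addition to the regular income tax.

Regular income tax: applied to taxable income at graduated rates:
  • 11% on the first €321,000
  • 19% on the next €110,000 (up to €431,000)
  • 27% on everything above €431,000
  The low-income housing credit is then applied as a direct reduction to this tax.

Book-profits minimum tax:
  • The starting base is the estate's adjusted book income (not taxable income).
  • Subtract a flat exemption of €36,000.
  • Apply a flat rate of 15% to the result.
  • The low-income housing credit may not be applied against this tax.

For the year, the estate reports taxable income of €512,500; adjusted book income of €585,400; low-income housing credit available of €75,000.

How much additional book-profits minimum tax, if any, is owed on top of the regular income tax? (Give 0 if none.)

€79,195

Regular income tax:
  €321,000 × 11% = €35,310
  €110,000 × 19% = €20,900
  €81,500 × 27% = €22,005
  → €78,215
  Less low-income housing credit €75,000 → €3,215

Book-profits minimum tax:
  Base (adjusted book income): €585,400
  Less exemption €36,000 → base €549,400
  €549,400 × 15% = €82,410

Excess of book-profits minimum tax over regular income tax: €82,410 − €3,215 = €79,195.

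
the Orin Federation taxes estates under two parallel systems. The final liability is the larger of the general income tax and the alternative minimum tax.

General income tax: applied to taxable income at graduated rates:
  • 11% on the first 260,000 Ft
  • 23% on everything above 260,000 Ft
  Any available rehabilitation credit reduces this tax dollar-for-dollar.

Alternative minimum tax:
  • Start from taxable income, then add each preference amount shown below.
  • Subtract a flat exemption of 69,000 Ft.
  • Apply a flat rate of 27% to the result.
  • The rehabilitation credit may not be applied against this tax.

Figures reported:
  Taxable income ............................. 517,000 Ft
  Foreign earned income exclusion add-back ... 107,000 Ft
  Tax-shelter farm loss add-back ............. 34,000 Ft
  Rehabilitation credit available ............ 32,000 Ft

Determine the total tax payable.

General income tax:
  260,000 Ft × 11% = 28,600 Ft
  257,000 Ft × 23% = 59,110 Ft
  → 87,710 Ft
  Less rehabilitation credit 32,000 Ft → 55,710 Ft

Alternative minimum tax:
  Adjusted income: 517,000 Ft + 107,000 Ft + 34,000 Ft = 658,000 Ft
  Less exemption 69,000 Ft → base 589,000 Ft
  589,000 Ft × 27% = 159,030 Ft

159,030 Ft > 55,710 Ft, so the alternative minimum tax is the binding amount.

159,030 Ft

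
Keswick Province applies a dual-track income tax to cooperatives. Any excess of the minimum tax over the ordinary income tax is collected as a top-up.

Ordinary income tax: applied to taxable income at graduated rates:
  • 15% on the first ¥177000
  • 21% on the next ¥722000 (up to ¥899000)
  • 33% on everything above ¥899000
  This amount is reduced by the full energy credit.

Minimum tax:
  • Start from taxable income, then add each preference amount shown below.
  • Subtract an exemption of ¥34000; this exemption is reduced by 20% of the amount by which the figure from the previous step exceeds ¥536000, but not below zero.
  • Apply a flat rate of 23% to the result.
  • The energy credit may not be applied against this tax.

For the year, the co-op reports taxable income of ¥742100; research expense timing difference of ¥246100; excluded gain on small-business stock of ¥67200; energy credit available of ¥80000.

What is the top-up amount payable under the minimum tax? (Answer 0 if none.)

Minimum tax:
  Adjusted income: ¥742100 + ¥246100 + ¥67200 = ¥1055400
  Exemption: 20% × (¥1055400 − ¥536000) = ¥103880 ≥ ¥34000, so the exemption is fully phased out
  Base: ¥1055400 − ¥0 = ¥1055400
  ¥1055400 × 23% = ¥242742

Ordinary income tax:
  ¥177000 × 15% = ¥26550
  ¥565100 × 21% = ¥118671
  → ¥145221
  Less energy credit ¥80000 → ¥65221

Excess of minimum tax over ordinary income tax: ¥242742 − ¥65221 = ¥177521.

¥177521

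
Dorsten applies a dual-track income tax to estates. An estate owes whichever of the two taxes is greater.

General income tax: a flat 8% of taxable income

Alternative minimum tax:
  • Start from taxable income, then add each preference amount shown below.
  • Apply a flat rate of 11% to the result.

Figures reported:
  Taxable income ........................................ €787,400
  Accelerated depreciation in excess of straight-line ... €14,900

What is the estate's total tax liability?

Alternative minimum tax:
  Adjusted income: €787,400 + €14,900 = €802,300
  €802,300 × 11% = €88,253

General income tax:
  €787,400 × 8% = €62,992

€88,253 > €62,992, so the alternative minimum tax is the binding amount.

€88,253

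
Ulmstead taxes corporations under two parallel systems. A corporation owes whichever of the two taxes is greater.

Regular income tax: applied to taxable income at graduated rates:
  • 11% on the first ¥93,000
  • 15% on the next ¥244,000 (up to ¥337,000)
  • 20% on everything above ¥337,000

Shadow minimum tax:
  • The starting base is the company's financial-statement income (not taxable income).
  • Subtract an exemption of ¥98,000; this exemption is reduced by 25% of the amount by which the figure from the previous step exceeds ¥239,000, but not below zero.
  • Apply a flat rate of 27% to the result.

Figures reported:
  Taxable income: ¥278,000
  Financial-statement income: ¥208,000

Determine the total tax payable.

¥37,980

Regular income tax:
  ¥93,000 × 11% = ¥10,230
  ¥185,000 × 15% = ¥27,750
  → ¥37,980

Shadow minimum tax:
  Base (financial-statement income): ¥208,000
  Exemption: ¥208,000 ≤ ¥239,000, so full ¥98,000 applies
  Base: ¥208,000 − ¥98,000 = ¥110,000
  ¥110,000 × 27% = ¥29,700

¥37,980 > ¥29,700, so the regular income tax governs.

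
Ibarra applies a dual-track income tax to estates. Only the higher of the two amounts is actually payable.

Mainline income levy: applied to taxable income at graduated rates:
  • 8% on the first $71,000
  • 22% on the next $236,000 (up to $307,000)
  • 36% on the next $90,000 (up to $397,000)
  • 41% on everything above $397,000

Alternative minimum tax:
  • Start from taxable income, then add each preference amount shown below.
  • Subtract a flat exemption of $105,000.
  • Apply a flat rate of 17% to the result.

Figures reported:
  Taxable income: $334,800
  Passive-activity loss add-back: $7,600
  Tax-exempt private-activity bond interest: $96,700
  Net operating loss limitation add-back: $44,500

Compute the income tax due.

Alternative minimum tax:
  Adjusted income: $334,800 + $7,600 + $96,700 + $44,500 = $483,600
  Less exemption $105,000 → base $378,600
  $378,600 × 17% = $64,362

Mainline income levy:
  $71,000 × 8% = $5,680
  $236,000 × 22% = $51,920
  $27,800 × 36% = $10,008
  → $67,608

$67,608 > $64,362, so the mainline income levy governs.

$67,608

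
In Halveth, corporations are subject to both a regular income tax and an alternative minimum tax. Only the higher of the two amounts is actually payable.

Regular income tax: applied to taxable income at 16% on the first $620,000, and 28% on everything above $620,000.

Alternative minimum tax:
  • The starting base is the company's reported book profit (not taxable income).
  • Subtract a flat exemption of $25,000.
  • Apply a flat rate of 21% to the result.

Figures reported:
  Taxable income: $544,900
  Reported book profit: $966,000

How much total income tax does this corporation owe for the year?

Alternative minimum tax:
  Base (reported book profit): $966,000
  Less exemption $25,000 → base $941,000
  $941,000 × 21% = $197,610

Regular income tax:
  $544,900 × 16% = $87,184

$197,610 > $87,184, so the alternative minimum tax is the binding amount.

$197,610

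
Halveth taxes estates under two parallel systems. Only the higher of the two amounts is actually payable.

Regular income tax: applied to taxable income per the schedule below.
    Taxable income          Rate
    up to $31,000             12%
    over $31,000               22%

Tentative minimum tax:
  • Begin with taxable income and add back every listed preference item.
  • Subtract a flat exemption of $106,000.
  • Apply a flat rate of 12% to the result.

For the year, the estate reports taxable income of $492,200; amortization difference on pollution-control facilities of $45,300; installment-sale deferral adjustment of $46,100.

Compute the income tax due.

$105,184

Regular income tax:
  $31,000 × 12% = $3,720
  $461,200 × 22% = $101,464
  → $105,184

Tentative minimum tax:
  Adjusted income: $492,200 + $45,300 + $46,100 = $583,600
  Less exemption $106,000 → base $477,600
  $477,600 × 12% = $57,312

$105,184 > $57,312, so the regular income tax governs.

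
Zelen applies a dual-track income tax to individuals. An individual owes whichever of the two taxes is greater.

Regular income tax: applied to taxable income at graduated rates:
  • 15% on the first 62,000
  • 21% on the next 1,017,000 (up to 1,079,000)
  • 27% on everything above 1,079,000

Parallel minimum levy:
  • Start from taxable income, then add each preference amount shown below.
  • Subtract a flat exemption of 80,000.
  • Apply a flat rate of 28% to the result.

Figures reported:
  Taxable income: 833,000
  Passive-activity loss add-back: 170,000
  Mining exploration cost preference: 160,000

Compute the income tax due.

Parallel minimum levy:
  Adjusted income: 833,000 + 170,000 + 160,000 = 1,163,000
  Less exemption 80,000 → base 1,083,000
  1,083,000 × 28% = 303,240

Regular income tax:
  62,000 × 15% = 9,300
  771,000 × 21% = 161,910
  → 171,210

303,240 > 171,210, so the parallel minimum levy is the binding amount.

303,240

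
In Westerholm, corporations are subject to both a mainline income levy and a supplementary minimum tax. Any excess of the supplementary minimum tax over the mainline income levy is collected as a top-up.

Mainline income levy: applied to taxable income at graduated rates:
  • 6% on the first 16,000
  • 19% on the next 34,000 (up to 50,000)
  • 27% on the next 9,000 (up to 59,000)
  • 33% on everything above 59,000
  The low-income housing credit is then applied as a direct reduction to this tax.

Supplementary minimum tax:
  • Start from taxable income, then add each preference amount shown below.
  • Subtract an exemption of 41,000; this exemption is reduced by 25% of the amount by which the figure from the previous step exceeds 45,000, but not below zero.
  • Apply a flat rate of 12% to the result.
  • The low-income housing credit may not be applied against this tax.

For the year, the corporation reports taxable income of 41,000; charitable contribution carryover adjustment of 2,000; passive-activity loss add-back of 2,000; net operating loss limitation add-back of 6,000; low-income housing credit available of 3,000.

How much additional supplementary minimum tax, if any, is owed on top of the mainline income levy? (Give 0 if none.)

Mainline income levy:
  16,000 × 6% = 960
  25,000 × 19% = 4,750
  → 5,710
  Less low-income housing credit 3,000 → 2,710

Supplementary minimum tax:
  Adjusted income: 41,000 + 2,000 + 2,000 + 6,000 = 51,000
  Exemption: 41,000 − 25% × (51,000 − 45,000) = 41,000 − 1,500 = 39,500
  Base: 51,000 − 39,500 = 11,500
  11,500 × 12% = 1,380

1,380 ≤ 2,710, so no add-on is due.

0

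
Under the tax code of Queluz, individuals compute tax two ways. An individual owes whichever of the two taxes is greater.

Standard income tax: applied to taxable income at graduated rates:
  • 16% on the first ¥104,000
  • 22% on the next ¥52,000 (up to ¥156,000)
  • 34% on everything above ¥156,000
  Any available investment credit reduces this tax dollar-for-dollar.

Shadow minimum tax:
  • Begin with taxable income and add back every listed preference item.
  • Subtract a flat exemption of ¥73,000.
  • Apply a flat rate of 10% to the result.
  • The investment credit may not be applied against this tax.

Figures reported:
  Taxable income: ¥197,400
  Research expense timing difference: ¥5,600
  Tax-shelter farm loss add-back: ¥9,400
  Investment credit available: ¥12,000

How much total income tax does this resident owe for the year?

Shadow minimum tax:
  Adjusted income: ¥197,400 + ¥5,600 + ¥9,400 = ¥212,400
  Less exemption ¥73,000 → base ¥139,400
  ¥139,400 × 10% = ¥13,940

Standard income tax:
  ¥104,000 × 16% = ¥16,640
  ¥52,000 × 22% = ¥11,440
  ¥41,400 × 34% = ¥14,076
  → ¥42,156
  Less investment credit ¥12,000 → ¥30,156

¥30,156 > ¥13,940, so the standard income tax governs.

¥30,156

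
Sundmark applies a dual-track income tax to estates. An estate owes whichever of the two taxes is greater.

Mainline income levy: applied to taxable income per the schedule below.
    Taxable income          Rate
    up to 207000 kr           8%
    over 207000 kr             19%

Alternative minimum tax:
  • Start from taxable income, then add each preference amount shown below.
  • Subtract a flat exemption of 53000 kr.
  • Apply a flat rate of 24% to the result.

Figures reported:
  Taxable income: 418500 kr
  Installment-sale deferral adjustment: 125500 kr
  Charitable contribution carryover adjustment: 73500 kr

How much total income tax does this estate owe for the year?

Alternative minimum tax:
  Adjusted income: 418500 kr + 125500 kr + 73500 kr = 617500 kr
  Less exemption 53000 kr → base 564500 kr
  564500 kr × 24% = 135480 kr

Mainline income levy:
  207000 kr × 8% = 16560 kr
  211500 kr × 19% = 40185 kr
  → 56745 kr

135480 kr > 56745 kr, so the alternative minimum tax is the binding amount.

135480 kr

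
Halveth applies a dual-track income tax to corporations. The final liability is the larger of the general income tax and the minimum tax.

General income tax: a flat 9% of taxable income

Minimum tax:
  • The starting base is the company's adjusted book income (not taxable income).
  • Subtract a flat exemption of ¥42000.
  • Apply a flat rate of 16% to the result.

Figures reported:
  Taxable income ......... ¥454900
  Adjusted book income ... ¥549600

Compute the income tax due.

¥81216

Minimum tax:
  Base (adjusted book income): ¥549600
  Less exemption ¥42000 → base ¥507600
  ¥507600 × 16% = ¥81216

General income tax:
  ¥454900 × 9% = ¥40941

¥81216 > ¥40941, so the minimum tax is the binding amount.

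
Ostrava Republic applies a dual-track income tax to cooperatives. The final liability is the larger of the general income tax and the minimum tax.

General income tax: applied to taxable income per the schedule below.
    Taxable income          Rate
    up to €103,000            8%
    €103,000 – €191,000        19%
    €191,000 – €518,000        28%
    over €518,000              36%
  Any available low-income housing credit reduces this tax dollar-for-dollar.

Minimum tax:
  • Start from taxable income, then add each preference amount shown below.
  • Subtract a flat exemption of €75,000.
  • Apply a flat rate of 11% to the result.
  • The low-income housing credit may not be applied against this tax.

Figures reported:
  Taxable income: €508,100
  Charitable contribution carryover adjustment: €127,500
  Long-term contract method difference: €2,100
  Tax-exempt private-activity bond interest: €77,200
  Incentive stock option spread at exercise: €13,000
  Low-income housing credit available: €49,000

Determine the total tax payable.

€71,819

General income tax:
  €103,000 × 8% = €8,240
  €88,000 × 19% = €16,720
  €317,100 × 28% = €88,788
  → €113,748
  Less low-income housing credit €49,000 → €64,748

Minimum tax:
  Adjusted income: €508,100 + €127,500 + €2,100 + €77,200 + €13,000 = €727,900
  Less exemption €75,000 → base €652,900
  €652,900 × 11% = €71,819

€71,819 > €64,748, so the minimum tax is the binding amount.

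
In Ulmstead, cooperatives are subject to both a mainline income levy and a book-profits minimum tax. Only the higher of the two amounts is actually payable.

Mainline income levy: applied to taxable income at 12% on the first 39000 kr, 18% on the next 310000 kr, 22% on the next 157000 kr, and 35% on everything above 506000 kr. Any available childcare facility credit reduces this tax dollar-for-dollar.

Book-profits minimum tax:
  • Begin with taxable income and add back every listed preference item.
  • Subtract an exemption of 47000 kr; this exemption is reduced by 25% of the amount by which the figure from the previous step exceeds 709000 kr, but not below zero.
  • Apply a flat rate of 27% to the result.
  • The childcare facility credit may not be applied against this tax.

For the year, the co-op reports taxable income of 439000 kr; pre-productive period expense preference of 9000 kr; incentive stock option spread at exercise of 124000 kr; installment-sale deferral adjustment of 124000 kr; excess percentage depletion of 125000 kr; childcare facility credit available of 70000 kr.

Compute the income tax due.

216540 kr

Mainline income levy:
  39000 kr × 12% = 4680 kr
  310000 kr × 18% = 55800 kr
  90000 kr × 22% = 19800 kr
  → 80280 kr
  Less childcare facility credit 70000 kr → 10280 kr

Book-profits minimum tax:
  Adjusted income: 439000 kr + 9000 kr + 124000 kr + 124000 kr + 125000 kr = 821000 kr
  Exemption: 47000 kr − 25% × (821000 kr − 709000 kr) = 47000 kr − 28000 kr = 19000 kr
  Base: 821000 kr − 19000 kr = 802000 kr
  802000 kr × 27% = 216540 kr

216540 kr > 10280 kr, so the book-profits minimum tax is the binding amount.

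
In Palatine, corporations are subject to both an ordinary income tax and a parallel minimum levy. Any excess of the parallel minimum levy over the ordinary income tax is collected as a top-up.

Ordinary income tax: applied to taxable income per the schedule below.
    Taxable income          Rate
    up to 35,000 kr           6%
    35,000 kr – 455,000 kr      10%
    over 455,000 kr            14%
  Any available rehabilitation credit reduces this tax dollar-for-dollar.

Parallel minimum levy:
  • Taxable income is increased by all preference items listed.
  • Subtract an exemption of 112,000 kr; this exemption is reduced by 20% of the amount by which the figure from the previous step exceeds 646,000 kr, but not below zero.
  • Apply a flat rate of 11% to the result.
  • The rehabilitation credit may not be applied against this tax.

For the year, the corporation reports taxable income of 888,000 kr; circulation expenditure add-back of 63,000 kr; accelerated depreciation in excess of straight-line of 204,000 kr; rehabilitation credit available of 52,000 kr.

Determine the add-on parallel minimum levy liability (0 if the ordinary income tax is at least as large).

Ordinary income tax:
  35,000 kr × 6% = 2,100 kr
  420,000 kr × 10% = 42,000 kr
  433,000 kr × 14% = 60,620 kr
  → 104,720 kr
  Less rehabilitation credit 52,000 kr → 52,720 kr

Parallel minimum levy:
  Adjusted income: 888,000 kr + 63,000 kr + 204,000 kr = 1,155,000 kr
  Exemption: 112,000 kr − 20% × (1,155,000 kr − 646,000 kr) = 112,000 kr − 101,800 kr = 10,200 kr
  Base: 1,155,000 kr − 10,200 kr = 1,144,800 kr
  1,144,800 kr × 11% = 125,928 kr

Excess of parallel minimum levy over ordinary income tax: 125,928 kr − 52,720 kr = 73,208 kr.

73,208 kr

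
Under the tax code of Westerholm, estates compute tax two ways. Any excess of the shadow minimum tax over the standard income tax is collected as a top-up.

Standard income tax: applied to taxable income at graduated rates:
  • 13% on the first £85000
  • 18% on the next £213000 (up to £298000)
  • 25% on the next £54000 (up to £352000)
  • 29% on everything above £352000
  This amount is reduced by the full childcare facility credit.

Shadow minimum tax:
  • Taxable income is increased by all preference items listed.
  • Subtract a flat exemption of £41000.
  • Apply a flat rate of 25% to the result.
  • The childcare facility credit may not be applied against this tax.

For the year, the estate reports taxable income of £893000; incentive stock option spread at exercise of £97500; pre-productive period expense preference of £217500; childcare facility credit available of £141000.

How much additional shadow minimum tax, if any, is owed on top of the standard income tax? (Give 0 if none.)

Shadow minimum tax:
  Adjusted income: £893000 + £97500 + £217500 = £1208000
  Less exemption £41000 → base £1167000
  £1167000 × 25% = £291750

Standard income tax:
  £85000 × 13% = £11050
  £213000 × 18% = £38340
  £54000 × 25% = £13500
  £541000 × 29% = £156890
  → £219780
  Less childcare facility credit £141000 → £78780

Excess of shadow minimum tax over standard income tax: £291750 − £78780 = £212970.

£212970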